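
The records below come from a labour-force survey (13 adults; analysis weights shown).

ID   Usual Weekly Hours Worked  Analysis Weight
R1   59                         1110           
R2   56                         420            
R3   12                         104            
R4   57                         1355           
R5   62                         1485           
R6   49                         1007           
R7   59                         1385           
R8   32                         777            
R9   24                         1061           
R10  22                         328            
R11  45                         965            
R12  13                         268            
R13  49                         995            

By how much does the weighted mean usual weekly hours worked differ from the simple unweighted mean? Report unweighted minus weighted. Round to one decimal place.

-6.8

Unweighted sum = 539
Unweighted mean = 539 / 13 = 41.461538
Weighted sum = 543829
Sum of weights = 11260
Weighted mean = 543829 / 11260 = 48.297425
Difference (unweighted minus weighted) = -6.8358861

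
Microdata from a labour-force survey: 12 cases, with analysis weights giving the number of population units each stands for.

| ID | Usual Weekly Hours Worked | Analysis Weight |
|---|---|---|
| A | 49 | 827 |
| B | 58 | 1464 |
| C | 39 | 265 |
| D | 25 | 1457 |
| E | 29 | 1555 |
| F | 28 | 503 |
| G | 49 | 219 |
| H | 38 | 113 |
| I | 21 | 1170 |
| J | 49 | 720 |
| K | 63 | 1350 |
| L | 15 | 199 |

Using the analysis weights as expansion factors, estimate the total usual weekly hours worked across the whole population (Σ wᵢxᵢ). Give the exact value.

394284

Weighted total = 49×827 + 58×1464 + 39×265 + 25×1457 + 29×1555 + 28×503 + 49×219 + 38×113 + 21×1170 + 49×720 + 63×1350 + 15×199
  = 394284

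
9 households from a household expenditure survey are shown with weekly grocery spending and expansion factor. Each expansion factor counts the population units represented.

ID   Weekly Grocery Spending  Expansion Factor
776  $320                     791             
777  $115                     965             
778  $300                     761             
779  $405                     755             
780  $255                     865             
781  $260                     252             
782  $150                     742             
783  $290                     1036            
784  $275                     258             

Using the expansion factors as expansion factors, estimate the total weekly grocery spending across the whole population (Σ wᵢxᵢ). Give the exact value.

Weighted total = 320×791 + 115×965 + 300×761 + 405×755 + 255×865 + 260×252 + 150×742 + 290×1036 + 275×258
  = 1666955

1666955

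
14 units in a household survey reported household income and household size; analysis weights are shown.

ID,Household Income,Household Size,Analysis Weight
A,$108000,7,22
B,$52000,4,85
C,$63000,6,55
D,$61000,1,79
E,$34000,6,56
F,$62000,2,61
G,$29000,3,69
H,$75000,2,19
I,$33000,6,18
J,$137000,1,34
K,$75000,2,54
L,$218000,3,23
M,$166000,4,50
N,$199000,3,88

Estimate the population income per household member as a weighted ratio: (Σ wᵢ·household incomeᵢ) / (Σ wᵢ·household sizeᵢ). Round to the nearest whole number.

26923

Σ wᵢ·y = 64320000
Σ wᵢ·x = 2389
Ratio = 64320000 / 2389 = 26923.399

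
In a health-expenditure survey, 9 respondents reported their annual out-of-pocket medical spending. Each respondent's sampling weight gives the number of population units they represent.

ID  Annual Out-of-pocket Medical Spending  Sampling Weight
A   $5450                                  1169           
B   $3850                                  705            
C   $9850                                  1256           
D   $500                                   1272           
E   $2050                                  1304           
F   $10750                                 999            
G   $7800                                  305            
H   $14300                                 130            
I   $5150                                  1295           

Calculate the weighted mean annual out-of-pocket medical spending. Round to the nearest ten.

5500

Weighted sum = 5450×1169 + 3850×705 + 9850×1256 + 500×1272 + 2050×1304 + 10750×999 + 7800×305 + 14300×130 + 5150×1295
  = 6371050 + 2714250 + 12371600 + 636000 + 2673200 + 10739250 + 2379000 + 1859000 + 6669250 = 46412600
Sum of weights = 1169 + 705 + 1256 + 1272 + 1304 + 999 + 305 + 130 + 1295 = 8435
Weighted mean = 46412600 / 8435 = 5502.3829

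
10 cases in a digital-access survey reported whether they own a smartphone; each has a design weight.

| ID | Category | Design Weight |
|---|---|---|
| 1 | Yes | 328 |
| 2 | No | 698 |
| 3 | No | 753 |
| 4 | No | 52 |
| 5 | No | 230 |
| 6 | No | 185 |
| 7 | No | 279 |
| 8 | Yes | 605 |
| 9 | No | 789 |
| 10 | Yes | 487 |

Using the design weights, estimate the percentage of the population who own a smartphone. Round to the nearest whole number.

Sum of weights for 'Yes' = 328 + 605 + 487 = 1420
Total weight = 328 + 698 + 753 + 52 + 230 + 185 + 279 + 605 + 789 + 487 = 4406
Weighted proportion = 1420 / 4406 = 0.32228779 → 32.228779%

32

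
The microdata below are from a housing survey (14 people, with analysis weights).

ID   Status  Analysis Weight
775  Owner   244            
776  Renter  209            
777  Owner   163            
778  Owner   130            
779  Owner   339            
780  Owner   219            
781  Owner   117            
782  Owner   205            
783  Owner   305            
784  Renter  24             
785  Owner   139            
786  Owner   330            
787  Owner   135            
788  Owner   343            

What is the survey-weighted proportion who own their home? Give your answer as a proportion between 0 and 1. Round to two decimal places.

Sum of weights for 'Owner' = 244 + 163 + 130 + 339 + 219 + 117 + 205 + 305 + 139 + 330 + 135 + 343 = 2669
Total weight = 2902
Weighted proportion = 2669 / 2902 = 0.91971054

0.92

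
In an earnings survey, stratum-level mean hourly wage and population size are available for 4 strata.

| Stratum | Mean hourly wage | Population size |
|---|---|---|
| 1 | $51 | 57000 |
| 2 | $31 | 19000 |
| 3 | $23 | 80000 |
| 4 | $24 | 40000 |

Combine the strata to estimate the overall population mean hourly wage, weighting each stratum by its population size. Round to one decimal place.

Σ Nₕ·x̄ₕ = 51×57000 + 31×19000 + 23×80000 + 24×40000
  = 6296000
Σ Nₕ = 57000 + 19000 + 80000 + 40000 = 196000
Overall mean = 6296000 / 196000 = 32.122449

32.1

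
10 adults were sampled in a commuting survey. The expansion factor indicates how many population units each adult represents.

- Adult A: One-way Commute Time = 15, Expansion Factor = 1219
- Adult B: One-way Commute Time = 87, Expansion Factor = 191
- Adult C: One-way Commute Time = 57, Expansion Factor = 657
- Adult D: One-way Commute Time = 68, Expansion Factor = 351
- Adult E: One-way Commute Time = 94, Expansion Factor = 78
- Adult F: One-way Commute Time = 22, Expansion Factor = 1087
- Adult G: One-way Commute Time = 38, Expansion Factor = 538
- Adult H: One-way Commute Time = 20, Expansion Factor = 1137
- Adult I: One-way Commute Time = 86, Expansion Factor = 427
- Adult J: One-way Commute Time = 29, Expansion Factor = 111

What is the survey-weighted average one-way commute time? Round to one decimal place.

Weighted sum = 15×1219 + 87×191 + 57×657 + 68×351 + 94×78 + 22×1087 + 38×538 + 20×1137 + 86×427 + 29×111
  = 210590
Sum of weights = 1219 + 191 + 657 + 351 + 78 + 1087 + 538 + 1137 + 427 + 111 = 5796
Weighted mean = 210590 / 5796 = 36.333678

36.3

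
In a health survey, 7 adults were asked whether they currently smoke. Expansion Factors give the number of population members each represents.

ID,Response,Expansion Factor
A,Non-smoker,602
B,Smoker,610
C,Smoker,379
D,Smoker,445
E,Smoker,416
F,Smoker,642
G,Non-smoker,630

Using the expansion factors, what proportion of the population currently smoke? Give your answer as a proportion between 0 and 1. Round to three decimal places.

0.669

Sum of weights for 'Smoker' = 610 + 379 + 445 + 416 + 642 = 2492
Total weight = 602 + 610 + 379 + 445 + 416 + 642 + 630 = 3724
Weighted proportion = 2492 / 3724 = 0.66917293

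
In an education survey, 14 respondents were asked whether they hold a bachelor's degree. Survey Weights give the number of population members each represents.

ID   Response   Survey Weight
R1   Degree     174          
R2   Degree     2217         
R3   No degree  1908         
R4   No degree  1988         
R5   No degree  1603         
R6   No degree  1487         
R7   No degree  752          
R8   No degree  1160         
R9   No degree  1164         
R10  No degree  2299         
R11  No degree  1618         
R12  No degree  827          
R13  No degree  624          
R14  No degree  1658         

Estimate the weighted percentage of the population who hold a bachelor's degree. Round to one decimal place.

12.3

Sum of weights for 'Degree' = 174 + 2217 = 2391
Total weight = 19479
Weighted proportion = 2391 / 19479 = 0.12274757 → 12.274757%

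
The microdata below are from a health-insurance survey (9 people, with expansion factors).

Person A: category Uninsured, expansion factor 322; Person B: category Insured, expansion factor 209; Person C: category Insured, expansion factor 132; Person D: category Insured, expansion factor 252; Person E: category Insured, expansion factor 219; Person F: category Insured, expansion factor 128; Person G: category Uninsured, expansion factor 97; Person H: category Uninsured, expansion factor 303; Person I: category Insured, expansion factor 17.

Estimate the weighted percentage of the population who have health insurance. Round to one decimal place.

57.0

Sum of weights for 'Insured' = 209 + 132 + 252 + 219 + 128 + 17 = 957
Total weight = 322 + 209 + 132 + 252 + 219 + 128 + 97 + 303 + 17 = 1679
Weighted proportion = 957 / 1679 = 0.56998213 → 56.998213%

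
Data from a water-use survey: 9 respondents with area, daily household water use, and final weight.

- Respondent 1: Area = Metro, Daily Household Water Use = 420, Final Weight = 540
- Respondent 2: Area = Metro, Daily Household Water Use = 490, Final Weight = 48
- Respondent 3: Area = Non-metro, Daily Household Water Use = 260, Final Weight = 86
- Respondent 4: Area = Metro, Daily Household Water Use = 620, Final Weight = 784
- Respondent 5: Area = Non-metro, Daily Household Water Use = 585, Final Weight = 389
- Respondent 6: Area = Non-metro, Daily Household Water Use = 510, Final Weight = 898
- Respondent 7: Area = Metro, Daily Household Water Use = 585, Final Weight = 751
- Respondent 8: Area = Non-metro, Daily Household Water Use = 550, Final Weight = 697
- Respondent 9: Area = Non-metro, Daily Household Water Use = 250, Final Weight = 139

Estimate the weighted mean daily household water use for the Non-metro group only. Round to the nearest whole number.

Non-metro rows: 3, 5, 6, 8, 9
Weighted sum = 1126005
Sum of weights = 86 + 389 + 898 + 697 + 139 = 2209
Weighted mean = 1126005 / 2209 = 509.73517

510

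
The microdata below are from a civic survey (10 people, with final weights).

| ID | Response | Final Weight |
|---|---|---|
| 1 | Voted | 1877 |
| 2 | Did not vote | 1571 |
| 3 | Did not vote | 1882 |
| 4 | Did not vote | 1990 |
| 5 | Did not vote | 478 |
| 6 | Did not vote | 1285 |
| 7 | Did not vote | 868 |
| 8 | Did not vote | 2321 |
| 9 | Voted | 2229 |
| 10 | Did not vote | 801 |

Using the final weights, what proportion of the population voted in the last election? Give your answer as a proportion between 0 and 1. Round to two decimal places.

0.27

Sum of weights for 'Voted' = 1877 + 2229 = 4106
Total weight = 1877 + 1571 + 1882 + 1990 + 478 + 1285 + 868 + 2321 + 2229 + 801 = 15302
Weighted proportion = 4106 / 15302 = 0.26833094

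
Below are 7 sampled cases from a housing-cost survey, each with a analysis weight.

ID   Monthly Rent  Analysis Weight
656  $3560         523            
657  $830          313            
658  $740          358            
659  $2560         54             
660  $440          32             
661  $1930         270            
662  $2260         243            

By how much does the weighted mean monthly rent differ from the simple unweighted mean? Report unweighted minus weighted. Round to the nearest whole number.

-253

Unweighted sum = 12320
Unweighted mean = 12320 / 7 = 1760
Weighted sum = 3560×523 + 830×313 + 740×358 + 2560×54 + 440×32 + 1930×270 + 2260×243
  = 1861880 + 259790 + 264920 + 138240 + 14080 + 521100 + 549180 = 3609190
Sum of weights = 523 + 313 + 358 + 54 + 32 + 270 + 243 = 1793
Weighted mean = 3609190 / 1793 = 2012.9336
Difference (unweighted minus weighted) = -252.93363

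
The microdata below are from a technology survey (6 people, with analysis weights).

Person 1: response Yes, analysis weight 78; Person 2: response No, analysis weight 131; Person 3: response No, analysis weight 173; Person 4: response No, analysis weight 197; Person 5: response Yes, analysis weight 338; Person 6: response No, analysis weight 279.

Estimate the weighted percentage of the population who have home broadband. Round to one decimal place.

34.8

Sum of weights for 'Yes' = 78 + 338 = 416
Total weight = 78 + 131 + 173 + 197 + 338 + 279 = 1196
Weighted proportion = 416 / 1196 = 0.34782609 → 34.782609%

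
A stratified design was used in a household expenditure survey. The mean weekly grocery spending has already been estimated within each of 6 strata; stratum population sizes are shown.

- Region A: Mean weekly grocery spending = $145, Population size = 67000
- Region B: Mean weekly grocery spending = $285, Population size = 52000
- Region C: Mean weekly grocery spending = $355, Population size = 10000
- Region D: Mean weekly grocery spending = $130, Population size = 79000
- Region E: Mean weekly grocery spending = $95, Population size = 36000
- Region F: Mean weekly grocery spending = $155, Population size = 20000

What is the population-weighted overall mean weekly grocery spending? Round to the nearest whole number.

Σ Nₕ·x̄ₕ = 44875000
Σ Nₕ = 264000
Overall mean = 44875000 / 264000 = 169.98106

170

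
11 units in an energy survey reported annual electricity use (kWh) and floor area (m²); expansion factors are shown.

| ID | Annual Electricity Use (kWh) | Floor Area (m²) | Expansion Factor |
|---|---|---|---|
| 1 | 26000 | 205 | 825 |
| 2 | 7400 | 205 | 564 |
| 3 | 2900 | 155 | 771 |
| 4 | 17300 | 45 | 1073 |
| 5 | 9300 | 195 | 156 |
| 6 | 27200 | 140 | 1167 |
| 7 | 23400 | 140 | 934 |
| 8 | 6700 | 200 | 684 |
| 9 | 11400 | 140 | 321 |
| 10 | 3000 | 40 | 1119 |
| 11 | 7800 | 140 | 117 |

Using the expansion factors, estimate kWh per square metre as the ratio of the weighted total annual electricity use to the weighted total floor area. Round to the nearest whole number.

112

Σ wᵢ·y = 26000×825 + 7400×564 + 2900×771 + 17300×1073 + 9300×156 + 27200×1167 + 23400×934 + 6700×684 + 11400×321 + 3000×1119 + 7800×117
  = 21450000 + 4173600 + 2235900 + 18562900 + 1450800 + 31742400 + 21855600 + 4582800 + 3659400 + 3357000 + 912600 = 113983000
Σ wᵢ·x = 205×825 + 205×564 + 155×771 + 45×1073 + 195×156 + 140×1167 + 140×934 + 200×684 + 140×321 + 40×1119 + 140×117
  = 1019975
Ratio = 113983000 / 1019975 = 111.75078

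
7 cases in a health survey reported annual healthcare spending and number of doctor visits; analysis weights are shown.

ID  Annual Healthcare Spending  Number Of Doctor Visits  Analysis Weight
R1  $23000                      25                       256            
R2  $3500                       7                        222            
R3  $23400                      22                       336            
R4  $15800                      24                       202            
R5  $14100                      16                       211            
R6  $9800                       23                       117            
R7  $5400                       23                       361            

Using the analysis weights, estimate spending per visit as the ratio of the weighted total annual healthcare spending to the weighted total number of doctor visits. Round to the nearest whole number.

688

Σ wᵢ·y = 23000×256 + 3500×222 + 23400×336 + 15800×202 + 14100×211 + 9800×117 + 5400×361
  = 23790100
Σ wᵢ·x = 25×256 + 7×222 + 22×336 + 24×202 + 16×211 + 23×117 + 23×361
  = 34564
Ratio = 23790100 / 34564 = 688.29129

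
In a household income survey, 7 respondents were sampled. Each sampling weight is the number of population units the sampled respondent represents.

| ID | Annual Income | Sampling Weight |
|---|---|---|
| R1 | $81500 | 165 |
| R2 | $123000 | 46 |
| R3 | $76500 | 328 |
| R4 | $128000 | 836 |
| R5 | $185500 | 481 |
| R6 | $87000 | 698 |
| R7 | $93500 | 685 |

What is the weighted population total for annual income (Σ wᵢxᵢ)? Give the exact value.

Weighted total = 81500×165 + 123000×46 + 76500×328 + 128000×836 + 185500×481 + 87000×698 + 93500×685
  = 13447500 + 5658000 + 25092000 + 107008000 + 89225500 + 60726000 + 64047500 = 365204500

365204500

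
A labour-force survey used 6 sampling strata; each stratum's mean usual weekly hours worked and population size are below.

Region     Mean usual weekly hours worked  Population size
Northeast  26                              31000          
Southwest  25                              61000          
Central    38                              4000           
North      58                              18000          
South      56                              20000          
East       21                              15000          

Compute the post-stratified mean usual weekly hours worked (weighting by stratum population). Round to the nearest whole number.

33

Σ Nₕ·x̄ₕ = 26×31000 + 25×61000 + 38×4000 + 58×18000 + 56×20000 + 21×15000
  = 806000 + 1525000 + 152000 + 1044000 + 1120000 + 315000 = 4962000
Σ Nₕ = 31000 + 61000 + 4000 + 18000 + 20000 + 15000 = 149000
Overall mean = 4962000 / 149000 = 33.302013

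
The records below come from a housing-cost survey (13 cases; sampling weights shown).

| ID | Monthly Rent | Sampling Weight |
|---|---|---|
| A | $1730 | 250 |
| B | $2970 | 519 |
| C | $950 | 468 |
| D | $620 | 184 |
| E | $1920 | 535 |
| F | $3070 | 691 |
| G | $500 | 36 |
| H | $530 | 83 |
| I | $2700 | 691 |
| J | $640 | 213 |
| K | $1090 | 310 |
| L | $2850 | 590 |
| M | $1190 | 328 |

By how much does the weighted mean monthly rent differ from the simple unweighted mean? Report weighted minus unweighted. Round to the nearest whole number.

476

Unweighted sum = 20760
Unweighted mean = 20760 / 13 = 1596.9231
Weighted sum = 10154910
Sum of weights = 4898
Weighted mean = 10154910 / 4898 = 2073.2768
Difference (weighted minus unweighted) = 476.35377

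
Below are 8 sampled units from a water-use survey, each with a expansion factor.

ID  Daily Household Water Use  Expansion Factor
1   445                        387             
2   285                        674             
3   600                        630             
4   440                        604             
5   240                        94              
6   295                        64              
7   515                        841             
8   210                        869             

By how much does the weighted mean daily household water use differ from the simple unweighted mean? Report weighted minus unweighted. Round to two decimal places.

Unweighted sum = 3030
Unweighted mean = 3030 / 8 = 378.75
Weighted sum = 445×387 + 285×674 + 600×630 + 440×604 + 240×94 + 295×64 + 515×841 + 210×869
  = 172215 + 192090 + 378000 + 265760 + 22560 + 18880 + 433115 + 182490 = 1665110
Sum of weights = 387 + 674 + 630 + 604 + 94 + 64 + 841 + 869 = 4163
Weighted mean = 1665110 / 4163 = 399.97838
Difference (weighted minus unweighted) = 21.228381

21.23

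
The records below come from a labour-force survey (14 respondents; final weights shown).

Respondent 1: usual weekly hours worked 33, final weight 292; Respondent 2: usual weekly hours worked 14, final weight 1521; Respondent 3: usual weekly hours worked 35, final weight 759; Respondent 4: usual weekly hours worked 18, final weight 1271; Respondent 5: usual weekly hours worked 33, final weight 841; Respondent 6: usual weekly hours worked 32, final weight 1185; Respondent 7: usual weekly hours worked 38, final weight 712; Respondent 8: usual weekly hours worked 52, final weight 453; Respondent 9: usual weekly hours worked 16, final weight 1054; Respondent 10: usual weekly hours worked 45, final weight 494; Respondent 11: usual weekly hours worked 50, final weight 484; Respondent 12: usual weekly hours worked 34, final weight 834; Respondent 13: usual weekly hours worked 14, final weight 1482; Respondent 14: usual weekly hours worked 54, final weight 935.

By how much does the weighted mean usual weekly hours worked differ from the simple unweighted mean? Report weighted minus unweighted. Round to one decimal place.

Unweighted sum = 468
Unweighted mean = 468 / 14 = 33.428571
Weighted sum = 359546
Sum of weights = 12317
Weighted mean = 359546 / 12317 = 29.191037
Difference (weighted minus unweighted) = -4.2375347

-4.2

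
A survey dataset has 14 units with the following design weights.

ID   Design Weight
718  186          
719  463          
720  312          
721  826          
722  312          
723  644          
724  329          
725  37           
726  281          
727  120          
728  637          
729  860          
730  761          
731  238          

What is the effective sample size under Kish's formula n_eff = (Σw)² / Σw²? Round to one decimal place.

10.2

Σ wᵢ = 6006
Σ wᵢ² = 3524770
n_eff = 6006² / 3524770 = 36072036 / 3524770 = 10.233869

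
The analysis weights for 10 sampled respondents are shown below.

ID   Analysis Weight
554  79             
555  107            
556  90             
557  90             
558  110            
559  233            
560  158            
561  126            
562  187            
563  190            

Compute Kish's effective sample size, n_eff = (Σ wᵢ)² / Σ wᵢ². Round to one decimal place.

Σ wᵢ = 79 + 107 + 90 + 90 + 110 + 233 + 158 + 126 + 187 + 190 = 1370
Σ wᵢ² = 6241 + 11449 + 8100 + 8100 + 12100 + 54289 + 24964 + 15876 + 34969 + 36100 = 212188
n_eff = 1370² / 212188 = 1876900 / 212188 = 8.8454578

8.8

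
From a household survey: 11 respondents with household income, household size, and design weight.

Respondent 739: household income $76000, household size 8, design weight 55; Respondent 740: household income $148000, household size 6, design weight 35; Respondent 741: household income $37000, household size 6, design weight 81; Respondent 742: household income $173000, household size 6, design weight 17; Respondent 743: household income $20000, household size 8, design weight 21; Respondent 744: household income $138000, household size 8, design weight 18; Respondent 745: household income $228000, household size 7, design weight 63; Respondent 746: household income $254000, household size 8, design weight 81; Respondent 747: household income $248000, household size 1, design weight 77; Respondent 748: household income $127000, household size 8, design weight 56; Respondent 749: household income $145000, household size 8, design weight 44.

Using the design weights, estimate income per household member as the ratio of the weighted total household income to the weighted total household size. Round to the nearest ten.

Σ wᵢ·y = 85728000
Σ wᵢ·x = 8×55 + 6×35 + 6×81 + 6×17 + 8×21 + 8×18 + 7×63 + 8×81 + 1×77 + 8×56 + 8×44
  = 440 + 210 + 486 + 102 + 168 + 144 + 441 + 648 + 77 + 448 + 352 = 3516
Ratio = 85728000 / 3516 = 24382.253

24380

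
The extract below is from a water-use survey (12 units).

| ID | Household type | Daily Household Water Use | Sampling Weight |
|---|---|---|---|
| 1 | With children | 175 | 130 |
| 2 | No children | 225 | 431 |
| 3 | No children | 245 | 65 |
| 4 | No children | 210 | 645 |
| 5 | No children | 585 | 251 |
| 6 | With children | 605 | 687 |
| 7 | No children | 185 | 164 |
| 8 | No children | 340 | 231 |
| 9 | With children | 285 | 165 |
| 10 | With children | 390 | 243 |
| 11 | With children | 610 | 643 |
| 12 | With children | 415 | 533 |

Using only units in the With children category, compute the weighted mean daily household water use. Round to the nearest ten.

500

With children rows: 1, 6, 9, 10, 11, 12
Weighted sum = 175×130 + 605×687 + 285×165 + 390×243 + 610×643 + 415×533
  = 1193605
Sum of weights = 130 + 687 + 165 + 243 + 643 + 533 = 2401
Weighted mean = 1193605 / 2401 = 497.12828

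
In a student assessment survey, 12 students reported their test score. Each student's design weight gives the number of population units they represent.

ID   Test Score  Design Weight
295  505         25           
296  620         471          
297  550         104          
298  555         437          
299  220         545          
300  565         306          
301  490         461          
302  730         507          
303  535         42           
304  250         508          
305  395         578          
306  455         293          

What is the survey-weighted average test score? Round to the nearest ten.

Weighted sum = 505×25 + 620×471 + 550×104 + 555×437 + 220×545 + 565×306 + 490×461 + 730×507 + 535×42 + 250×508 + 395×578 + 455×293
  = 12625 + 292020 + 57200 + 242535 + 119900 + 172890 + 225890 + 370110 + 22470 + 127000 + 228310 + 133315 = 2004265
Sum of weights = 25 + 471 + 104 + 437 + 545 + 306 + 461 + 507 + 42 + 508 + 578 + 293 = 4277
Weighted mean = 2004265 / 4277 = 468.61468

470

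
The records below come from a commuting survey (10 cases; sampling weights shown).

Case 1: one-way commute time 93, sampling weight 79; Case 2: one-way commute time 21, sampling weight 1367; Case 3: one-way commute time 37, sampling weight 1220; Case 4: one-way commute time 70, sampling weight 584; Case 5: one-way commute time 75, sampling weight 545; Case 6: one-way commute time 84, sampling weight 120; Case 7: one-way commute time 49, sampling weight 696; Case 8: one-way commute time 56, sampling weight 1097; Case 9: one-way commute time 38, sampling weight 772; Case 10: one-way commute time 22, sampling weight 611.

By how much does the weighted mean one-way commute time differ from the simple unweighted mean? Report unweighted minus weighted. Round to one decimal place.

10.6

Unweighted sum = 93 + 21 + 37 + 70 + 75 + 84 + 49 + 56 + 38 + 22 = 545
Unweighted mean = 545 / 10 = 54.5
Weighted sum = 93×79 + 21×1367 + 37×1220 + 70×584 + 75×545 + 84×120 + 49×696 + 56×1097 + 38×772 + 22×611
  = 311343
Sum of weights = 79 + 1367 + 1220 + 584 + 545 + 120 + 696 + 1097 + 772 + 611 = 7091
Weighted mean = 311343 / 7091 = 43.906783
Difference (unweighted minus weighted) = 10.593217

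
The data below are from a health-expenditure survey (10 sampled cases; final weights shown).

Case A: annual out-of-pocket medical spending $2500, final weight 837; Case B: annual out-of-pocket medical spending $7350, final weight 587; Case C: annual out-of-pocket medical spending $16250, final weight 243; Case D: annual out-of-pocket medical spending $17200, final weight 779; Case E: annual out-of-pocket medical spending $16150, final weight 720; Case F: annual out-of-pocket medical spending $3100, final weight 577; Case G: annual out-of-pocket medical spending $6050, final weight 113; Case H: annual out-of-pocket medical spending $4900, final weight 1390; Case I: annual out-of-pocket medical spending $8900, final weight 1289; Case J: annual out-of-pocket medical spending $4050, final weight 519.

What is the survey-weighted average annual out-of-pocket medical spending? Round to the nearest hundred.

Weighted sum = 2500×837 + 7350×587 + 16250×243 + 17200×779 + 16150×720 + 3100×577 + 6050×113 + 4900×1390 + 8900×1289 + 4050×519
  = 2092500 + 4314450 + 3948750 + 13398800 + 11628000 + 1788700 + 683650 + 6811000 + 11472100 + 2101950 = 58239900
Sum of weights = 837 + 587 + 243 + 779 + 720 + 577 + 113 + 1390 + 1289 + 519 = 7054
Weighted mean = 58239900 / 7054 = 8256.2943

8300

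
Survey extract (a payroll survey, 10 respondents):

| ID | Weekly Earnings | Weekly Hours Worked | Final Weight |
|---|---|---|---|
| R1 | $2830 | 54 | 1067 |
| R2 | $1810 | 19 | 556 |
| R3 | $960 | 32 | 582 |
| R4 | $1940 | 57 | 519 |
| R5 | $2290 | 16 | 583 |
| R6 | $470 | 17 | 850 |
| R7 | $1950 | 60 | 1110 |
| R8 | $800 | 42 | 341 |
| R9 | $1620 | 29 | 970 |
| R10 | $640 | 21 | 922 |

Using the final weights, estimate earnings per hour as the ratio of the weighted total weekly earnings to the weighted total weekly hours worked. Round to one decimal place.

Σ wᵢ·y = 2830×1067 + 1810×556 + 960×582 + 1940×519 + 2290×583 + 470×850 + 1950×1110 + 800×341 + 1620×970 + 640×922
  = 11924900
Σ wᵢ·x = 54×1067 + 19×556 + 32×582 + 57×519 + 16×583 + 17×850 + 60×1110 + 42×341 + 29×970 + 21×922
  = 57618 + 10564 + 18624 + 29583 + 9328 + 14450 + 66600 + 14322 + 28130 + 19362 = 268581
Ratio = 11924900 / 268581 = 44.399641

44.4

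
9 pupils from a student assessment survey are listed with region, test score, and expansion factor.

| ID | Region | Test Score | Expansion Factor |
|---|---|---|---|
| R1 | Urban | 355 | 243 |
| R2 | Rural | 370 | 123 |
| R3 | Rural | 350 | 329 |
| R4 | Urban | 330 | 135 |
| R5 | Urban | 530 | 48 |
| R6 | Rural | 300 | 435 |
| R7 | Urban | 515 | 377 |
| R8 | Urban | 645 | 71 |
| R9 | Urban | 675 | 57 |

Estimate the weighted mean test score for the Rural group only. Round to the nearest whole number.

Rural rows: R2, R3, R6
Weighted sum = 370×123 + 350×329 + 300×435
  = 291160
Sum of weights = 123 + 329 + 435 = 887
Weighted mean = 291160 / 887 = 328.25254

328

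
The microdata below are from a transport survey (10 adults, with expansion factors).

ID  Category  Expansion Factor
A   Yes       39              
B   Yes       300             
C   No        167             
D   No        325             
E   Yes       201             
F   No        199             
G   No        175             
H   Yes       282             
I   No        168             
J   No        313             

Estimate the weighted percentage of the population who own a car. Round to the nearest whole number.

Sum of weights for 'Yes' = 39 + 300 + 201 + 282 = 822
Total weight = 39 + 300 + 167 + 325 + 201 + 199 + 175 + 282 + 168 + 313 = 2169
Weighted proportion = 822 / 2169 = 0.37897649 → 37.897649%

38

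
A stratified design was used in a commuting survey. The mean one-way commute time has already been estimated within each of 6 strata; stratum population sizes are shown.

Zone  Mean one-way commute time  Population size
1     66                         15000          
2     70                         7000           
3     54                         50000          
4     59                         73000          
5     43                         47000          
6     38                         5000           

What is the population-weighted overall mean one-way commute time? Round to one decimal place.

Σ Nₕ·x̄ₕ = 10698000
Σ Nₕ = 15000 + 7000 + 50000 + 73000 + 47000 + 5000 = 197000
Overall mean = 10698000 / 197000 = 54.304569

54.3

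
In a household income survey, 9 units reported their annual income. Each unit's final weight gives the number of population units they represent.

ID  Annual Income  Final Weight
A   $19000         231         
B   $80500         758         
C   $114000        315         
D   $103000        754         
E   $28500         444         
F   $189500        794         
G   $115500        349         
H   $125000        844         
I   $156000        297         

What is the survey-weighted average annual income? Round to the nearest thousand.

112000

Weighted sum = 19000×231 + 80500×758 + 114000×315 + 103000×754 + 28500×444 + 189500×794 + 115500×349 + 125000×844 + 156000×297
  = 4389000 + 61019000 + 35910000 + 77662000 + 12654000 + 150463000 + 40309500 + 105500000 + 46332000 = 534238500
Sum of weights = 231 + 758 + 315 + 754 + 444 + 794 + 349 + 844 + 297 = 4786
Weighted mean = 534238500 / 4786 = 111625.26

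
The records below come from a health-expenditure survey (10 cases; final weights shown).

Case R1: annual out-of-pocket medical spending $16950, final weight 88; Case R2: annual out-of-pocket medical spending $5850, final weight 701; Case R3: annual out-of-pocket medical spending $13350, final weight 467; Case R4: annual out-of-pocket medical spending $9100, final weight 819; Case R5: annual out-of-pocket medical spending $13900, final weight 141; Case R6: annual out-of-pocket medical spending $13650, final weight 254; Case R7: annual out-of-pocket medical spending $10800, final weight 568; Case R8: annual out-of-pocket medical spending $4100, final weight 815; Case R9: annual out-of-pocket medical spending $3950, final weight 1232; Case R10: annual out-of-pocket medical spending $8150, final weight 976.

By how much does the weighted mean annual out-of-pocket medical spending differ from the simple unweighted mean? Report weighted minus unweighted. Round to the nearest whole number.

Unweighted sum = 16950 + 5850 + 13350 + 9100 + 13900 + 13650 + 10800 + 4100 + 3950 + 8150 = 99800
Unweighted mean = 99800 / 10 = 9980
Weighted sum = 47003500
Sum of weights = 88 + 701 + 467 + 819 + 141 + 254 + 568 + 815 + 1232 + 976 = 6061
Weighted mean = 47003500 / 6061 = 7755.0734
Difference (weighted minus unweighted) = -2224.9266

-2225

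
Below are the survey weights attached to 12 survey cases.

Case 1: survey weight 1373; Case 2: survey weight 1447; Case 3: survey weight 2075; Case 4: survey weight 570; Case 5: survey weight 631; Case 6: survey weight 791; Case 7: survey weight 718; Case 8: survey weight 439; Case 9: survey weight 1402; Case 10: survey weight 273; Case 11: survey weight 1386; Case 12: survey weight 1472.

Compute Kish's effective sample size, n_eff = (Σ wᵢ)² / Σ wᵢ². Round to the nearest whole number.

Σ wᵢ = 1373 + 1447 + 2075 + 570 + 631 + 791 + 718 + 439 + 1402 + 273 + 1386 + 1472 = 12577
Σ wᵢ² = 16469463
n_eff = 12577² / 16469463 = 158180929 / 16469463 = 9.6044983

10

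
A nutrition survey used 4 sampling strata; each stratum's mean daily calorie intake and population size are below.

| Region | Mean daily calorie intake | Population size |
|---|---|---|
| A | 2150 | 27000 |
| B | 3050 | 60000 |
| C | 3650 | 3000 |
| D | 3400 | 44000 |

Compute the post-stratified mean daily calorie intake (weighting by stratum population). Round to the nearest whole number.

2997

Σ Nₕ·x̄ₕ = 2150×27000 + 3050×60000 + 3650×3000 + 3400×44000
  = 58050000 + 183000000 + 10950000 + 149600000 = 401600000
Σ Nₕ = 134000
Overall mean = 401600000 / 134000 = 2997.0149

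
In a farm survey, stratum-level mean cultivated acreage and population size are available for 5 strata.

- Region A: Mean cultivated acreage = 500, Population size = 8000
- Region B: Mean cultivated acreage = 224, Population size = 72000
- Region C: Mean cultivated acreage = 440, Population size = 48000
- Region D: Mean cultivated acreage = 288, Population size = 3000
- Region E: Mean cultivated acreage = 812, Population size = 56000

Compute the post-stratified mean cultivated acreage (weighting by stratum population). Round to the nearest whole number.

468

Σ Nₕ·x̄ₕ = 500×8000 + 224×72000 + 440×48000 + 288×3000 + 812×56000
  = 4000000 + 16128000 + 21120000 + 864000 + 45472000 = 87584000
Σ Nₕ = 8000 + 72000 + 48000 + 3000 + 56000 = 187000
Overall mean = 87584000 / 187000 = 468.36364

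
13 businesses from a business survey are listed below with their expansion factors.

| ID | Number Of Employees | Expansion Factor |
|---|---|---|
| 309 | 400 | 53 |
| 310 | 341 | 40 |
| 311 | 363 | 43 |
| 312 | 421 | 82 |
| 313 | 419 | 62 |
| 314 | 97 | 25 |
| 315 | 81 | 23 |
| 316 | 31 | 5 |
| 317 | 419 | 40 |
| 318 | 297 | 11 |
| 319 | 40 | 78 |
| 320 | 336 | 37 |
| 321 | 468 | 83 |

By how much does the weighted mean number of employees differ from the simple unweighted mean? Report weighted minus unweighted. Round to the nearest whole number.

Unweighted sum = 3713
Unweighted mean = 3713 / 13 = 285.61538
Weighted sum = 189815
Sum of weights = 582
Weighted mean = 189815 / 582 = 326.14261
Difference (weighted minus unweighted) = 40.527227

41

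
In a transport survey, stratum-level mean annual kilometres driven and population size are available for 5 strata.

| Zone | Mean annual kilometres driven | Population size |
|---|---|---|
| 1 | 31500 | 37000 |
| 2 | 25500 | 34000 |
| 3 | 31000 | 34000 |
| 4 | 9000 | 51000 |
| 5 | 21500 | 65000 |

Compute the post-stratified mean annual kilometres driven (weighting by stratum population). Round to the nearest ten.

Σ Nₕ·x̄ₕ = 31500×37000 + 25500×34000 + 31000×34000 + 9000×51000 + 21500×65000
  = 1165500000 + 867000000 + 1054000000 + 459000000 + 1397500000 = 4943000000
Σ Nₕ = 37000 + 34000 + 34000 + 51000 + 65000 = 221000
Overall mean = 4943000000 / 221000 = 22366.516

22370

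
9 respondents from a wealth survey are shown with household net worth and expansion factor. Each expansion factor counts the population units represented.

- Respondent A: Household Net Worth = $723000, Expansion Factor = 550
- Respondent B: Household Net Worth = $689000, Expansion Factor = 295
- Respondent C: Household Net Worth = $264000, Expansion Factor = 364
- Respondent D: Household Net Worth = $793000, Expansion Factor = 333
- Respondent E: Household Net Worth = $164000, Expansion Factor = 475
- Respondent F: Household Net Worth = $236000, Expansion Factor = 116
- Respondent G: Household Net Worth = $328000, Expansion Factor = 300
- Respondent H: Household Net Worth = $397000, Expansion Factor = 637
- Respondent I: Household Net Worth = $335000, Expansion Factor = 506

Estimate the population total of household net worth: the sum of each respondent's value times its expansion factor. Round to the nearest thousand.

1587145000

Weighted total = 723000×550 + 689000×295 + 264000×364 + 793000×333 + 164000×475 + 236000×116 + 328000×300 + 397000×637 + 335000×506
  = 397650000 + 203255000 + 96096000 + 264069000 + 77900000 + 27376000 + 98400000 + 252889000 + 169510000 = 1587145000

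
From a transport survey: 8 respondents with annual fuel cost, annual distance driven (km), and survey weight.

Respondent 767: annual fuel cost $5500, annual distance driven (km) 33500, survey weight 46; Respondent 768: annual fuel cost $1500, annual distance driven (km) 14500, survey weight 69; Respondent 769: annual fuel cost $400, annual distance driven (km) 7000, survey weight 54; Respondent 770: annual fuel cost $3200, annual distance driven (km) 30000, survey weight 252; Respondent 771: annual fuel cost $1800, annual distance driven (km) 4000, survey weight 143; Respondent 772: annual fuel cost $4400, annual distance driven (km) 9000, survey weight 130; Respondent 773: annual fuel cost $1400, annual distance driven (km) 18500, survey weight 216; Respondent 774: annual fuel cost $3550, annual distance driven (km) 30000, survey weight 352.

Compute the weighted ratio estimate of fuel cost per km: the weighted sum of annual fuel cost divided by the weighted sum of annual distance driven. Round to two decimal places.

0.13

Σ wᵢ·y = 3565900
Σ wᵢ·x = 33500×46 + 14500×69 + 7000×54 + 30000×252 + 4000×143 + 9000×130 + 18500×216 + 30000×352
  = 1541000 + 1000500 + 378000 + 7560000 + 572000 + 1170000 + 3996000 + 10560000 = 26777500
Ratio = 3565900 / 26777500 = 0.13316777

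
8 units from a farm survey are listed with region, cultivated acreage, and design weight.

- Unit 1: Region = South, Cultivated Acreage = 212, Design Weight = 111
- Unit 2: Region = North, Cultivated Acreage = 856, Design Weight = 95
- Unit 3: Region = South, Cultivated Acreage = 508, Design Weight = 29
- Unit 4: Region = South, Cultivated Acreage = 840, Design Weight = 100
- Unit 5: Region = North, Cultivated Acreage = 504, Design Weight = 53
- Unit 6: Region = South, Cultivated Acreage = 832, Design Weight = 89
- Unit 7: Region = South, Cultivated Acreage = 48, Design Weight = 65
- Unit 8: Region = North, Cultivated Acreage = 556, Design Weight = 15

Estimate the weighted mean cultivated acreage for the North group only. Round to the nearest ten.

North rows: 2, 5, 8
Weighted sum = 856×95 + 504×53 + 556×15
  = 116372
Sum of weights = 95 + 53 + 15 = 163
Weighted mean = 116372 / 163 = 713.93865

710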